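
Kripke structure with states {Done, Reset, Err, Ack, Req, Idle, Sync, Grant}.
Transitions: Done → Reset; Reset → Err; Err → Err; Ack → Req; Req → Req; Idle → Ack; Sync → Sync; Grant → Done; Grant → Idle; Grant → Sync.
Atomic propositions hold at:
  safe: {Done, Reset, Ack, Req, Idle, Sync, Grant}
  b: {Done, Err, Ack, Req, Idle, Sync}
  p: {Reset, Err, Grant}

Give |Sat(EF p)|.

4

EF p: least fixpoint, start Z0 = {Reset, Err, Grant}, add states with some successor in Z. Z1 = {Done, Reset, Err, Grant}; fixed.
Sat(EF p) = {Done, Reset, Err, Grant}
|Sat(EF p)| = |{Done, Reset, Err, Grant}| = 4.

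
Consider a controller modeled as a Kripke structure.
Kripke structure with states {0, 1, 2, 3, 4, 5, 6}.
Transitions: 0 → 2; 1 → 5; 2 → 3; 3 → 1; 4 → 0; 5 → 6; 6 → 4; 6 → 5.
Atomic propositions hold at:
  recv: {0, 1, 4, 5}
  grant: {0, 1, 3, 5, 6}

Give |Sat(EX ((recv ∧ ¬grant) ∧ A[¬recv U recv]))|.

1

Sat(¬grant) = {2, 4}
Sat(recv ∧ ¬grant) = {4}
Sat(¬recv) = {2, 3, 6}
A[¬recv U recv]: least fixpoint, start Z0 = Sat(recv) = {0, 1, 4, 5}, add states in Sat(¬recv) with every successor in Z. Z1 = {0, 1, 3, 4, 5, 6}; Z2 = {0, 1, 2, 3, 4, 5, 6}; fixed.
Sat(A[¬recv U recv]) = {0, 1, 2, 3, 4, 5, 6}
Sat((recv ∧ ¬grant) ∧ A[¬recv U recv]) = {4}
Sat(EX ((recv ∧ ¬grant) ∧ A[¬recv U recv])) = {s : some successor in {4}} = {6}
|Sat(EX ((recv ∧ ¬grant) ∧ A[¬recv U recv]))| = |{6}| = 1.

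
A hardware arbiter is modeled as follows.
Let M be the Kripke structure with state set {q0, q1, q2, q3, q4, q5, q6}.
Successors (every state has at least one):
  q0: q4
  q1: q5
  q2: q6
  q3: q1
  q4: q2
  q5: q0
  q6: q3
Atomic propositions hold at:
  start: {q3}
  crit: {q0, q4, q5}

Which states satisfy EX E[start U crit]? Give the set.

{q0, q1, q5}

E[start U crit]: least fixpoint, start Z0 = Sat(crit) = {q0, q4, q5}, add states in Sat(start) with some successor in Z. Already a fixed point.
Sat(E[start U crit]) = {q0, q4, q5}
Sat(EX E[start U crit]) = {s : some successor in {q0, q4, q5}} = {q0, q1, q5}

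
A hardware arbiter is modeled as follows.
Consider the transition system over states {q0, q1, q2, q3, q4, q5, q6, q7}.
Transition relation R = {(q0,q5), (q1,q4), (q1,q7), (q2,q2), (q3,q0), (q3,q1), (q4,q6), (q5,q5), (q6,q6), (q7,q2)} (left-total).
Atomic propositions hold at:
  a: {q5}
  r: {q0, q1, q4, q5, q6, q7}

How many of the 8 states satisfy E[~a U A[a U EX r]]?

6

Sat(~a) = {q0, q1, q2, q3, q4, q6, q7}
Sat(EX r) = {s : some successor in {q0, q1, q4, q5, q6, q7}} = {q0, q1, q3, q4, q5, q6}
A[a U EX r]: least fixpoint, start Z0 = Sat(EX r) = {q0, q1, q3, q4, q5, q6}, add states in Sat(a) with every successor in Z. Already a fixed point.
Sat(A[a U EX r]) = {q0, q1, q3, q4, q5, q6}
E[~a U A[a U EX r]]: least fixpoint, start Z0 = Sat(A[a U EX r]) = {q0, q1, q3, q4, q5, q6}, add states in Sat(~a) with some successor in Z. Already a fixed point.
Sat(E[~a U A[a U EX r]]) = {q0, q1, q3, q4, q5, q6}
|Sat(E[~a U A[a U EX r]])| = |{q0, q1, q3, q4, q5, q6}| = 6.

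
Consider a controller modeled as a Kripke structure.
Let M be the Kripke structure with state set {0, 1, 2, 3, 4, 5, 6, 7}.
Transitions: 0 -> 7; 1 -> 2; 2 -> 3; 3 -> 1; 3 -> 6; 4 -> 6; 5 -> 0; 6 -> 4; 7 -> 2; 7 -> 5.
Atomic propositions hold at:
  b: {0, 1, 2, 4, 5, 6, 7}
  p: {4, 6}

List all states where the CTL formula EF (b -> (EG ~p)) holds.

Sat(~p) = {0, 1, 2, 3, 5, 7}
EG ~p: greatest fixpoint, start Z0 = {0, 1, 2, 3, 5, 7}, keep only states in Sat with some successor in Z. Already a fixed point.
Sat(EG ~p) = {0, 1, 2, 3, 5, 7}
Sat(b -> (EG ~p)) = {0, 1, 2, 3, 5, 7}
EF (b -> (EG ~p)): least fixpoint, start Z0 = {0, 1, 2, 3, 5, 7}, add states with some successor in Z. Already a fixed point.
Sat(EF (b -> (EG ~p))) = {0, 1, 2, 3, 5, 7}

{0, 1, 2, 3, 5, 7}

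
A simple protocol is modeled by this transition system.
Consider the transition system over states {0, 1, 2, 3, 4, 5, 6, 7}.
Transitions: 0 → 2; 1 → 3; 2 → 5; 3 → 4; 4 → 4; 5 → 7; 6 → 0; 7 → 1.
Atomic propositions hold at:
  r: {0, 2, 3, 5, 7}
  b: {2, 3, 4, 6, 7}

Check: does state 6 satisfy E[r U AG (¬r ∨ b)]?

No

Sat(¬r) = {1, 4, 6}
Sat(¬r ∨ b) = {1, 2, 3, 4, 6, 7}
AG (¬r ∨ b): greatest fixpoint, start Z0 = {1, 2, 3, 4, 6, 7}, keep only states in Sat with every successor in Z. Z1 = {1, 3, 4, 7}; fixed.
Sat(AG (¬r ∨ b)) = {1, 3, 4, 7}
E[r U AG (¬r ∨ b)]: least fixpoint, start Z0 = Sat(AG (¬r ∨ b)) = {1, 3, 4, 7}, add states in Sat(r) with some successor in Z. Z1 = {1, 3, 4, 5, 7}; Z2 = {1, 2, 3, 4, 5, 7}; Z3 = {0, 1, 2, 3, 4, 5, 7}; fixed.
Sat(E[r U AG (¬r ∨ b)]) = {0, 1, 2, 3, 4, 5, 7}
6 ∉ Sat(E[r U AG (¬r ∨ b)]) = {0, 1, 2, 3, 4, 5, 7}, so the formula does not hold at 6.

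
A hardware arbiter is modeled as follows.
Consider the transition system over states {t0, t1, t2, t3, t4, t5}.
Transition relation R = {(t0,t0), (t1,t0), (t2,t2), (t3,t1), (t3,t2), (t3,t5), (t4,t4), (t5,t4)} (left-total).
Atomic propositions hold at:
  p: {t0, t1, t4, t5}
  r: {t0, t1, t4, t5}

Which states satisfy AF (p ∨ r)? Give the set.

Sat(p ∨ r) = {t0, t1, t4, t5}
AF (p ∨ r): least fixpoint, start Z0 = {t0, t1, t4, t5}, add states with every successor in Z. Already a fixed point.
Sat(AF (p ∨ r)) = {t0, t1, t4, t5}

{t0, t1, t4, t5}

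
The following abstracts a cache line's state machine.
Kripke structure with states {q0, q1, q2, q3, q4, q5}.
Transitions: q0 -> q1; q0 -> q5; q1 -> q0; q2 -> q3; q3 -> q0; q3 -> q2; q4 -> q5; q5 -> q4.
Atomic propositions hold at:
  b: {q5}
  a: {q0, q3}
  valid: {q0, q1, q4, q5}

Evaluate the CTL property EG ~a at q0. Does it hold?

Sat(~a) = {q1, q2, q4, q5}
EG ~a: greatest fixpoint, start Z0 = {q1, q2, q4, q5}, keep only states in Sat with some successor in Z. Z1 = {q4, q5}; fixed.
Sat(EG ~a) = {q4, q5}
q0 ∉ Sat(EG ~a) = {q4, q5}, so the formula does not hold at q0.

No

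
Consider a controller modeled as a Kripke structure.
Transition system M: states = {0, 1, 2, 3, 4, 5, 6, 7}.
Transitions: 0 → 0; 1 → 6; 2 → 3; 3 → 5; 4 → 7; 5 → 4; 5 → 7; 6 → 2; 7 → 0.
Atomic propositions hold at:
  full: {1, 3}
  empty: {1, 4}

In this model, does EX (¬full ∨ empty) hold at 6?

Yes

Sat(¬full) = {0, 2, 4, 5, 6, 7}
Sat(¬full ∨ empty) = {0, 1, 2, 4, 5, 6, 7}
Sat(EX (¬full ∨ empty)) = {s : some successor in {0, 1, 2, 4, 5, 6, 7}} = {0, 1, 3, 4, 5, 6, 7}
6 ∈ Sat(EX (¬full ∨ empty)) = {0, 1, 3, 4, 5, 6, 7}, so the formula holds at 6.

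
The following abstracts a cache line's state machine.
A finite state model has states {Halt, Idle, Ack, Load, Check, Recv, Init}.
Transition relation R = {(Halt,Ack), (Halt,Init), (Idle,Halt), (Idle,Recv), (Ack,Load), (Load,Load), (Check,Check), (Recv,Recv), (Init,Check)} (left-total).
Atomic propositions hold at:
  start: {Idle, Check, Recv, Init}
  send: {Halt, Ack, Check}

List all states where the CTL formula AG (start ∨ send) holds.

{Check, Recv, Init}

Sat(start ∨ send) = {Halt, Idle, Ack, Check, Recv, Init}
AG (start ∨ send): greatest fixpoint, start Z0 = {Halt, Idle, Ack, Check, Recv, Init}, keep only states in Sat with every successor in Z. Z1 = {Halt, Idle, Check, Recv, Init}; Z2 = {Idle, Check, Recv, Init}; Z3 = {Check, Recv, Init}; fixed.
Sat(AG (start ∨ send)) = {Check, Recv, Init}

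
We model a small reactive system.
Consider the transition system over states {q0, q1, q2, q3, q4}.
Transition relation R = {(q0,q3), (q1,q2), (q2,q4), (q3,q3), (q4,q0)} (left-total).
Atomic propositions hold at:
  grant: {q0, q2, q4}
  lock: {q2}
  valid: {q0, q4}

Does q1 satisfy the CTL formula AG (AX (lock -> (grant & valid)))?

No

Sat(grant & valid) = {q0, q4}
Sat(lock -> (grant & valid)) = {q0, q1, q3, q4}
Sat(AX (lock -> (grant & valid))) = {s : every successor in {q0, q1, q3, q4}} = {q0, q2, q3, q4}
AG (AX (lock -> (grant & valid))): greatest fixpoint, start Z0 = {q0, q2, q3, q4}, keep only states in Sat with every successor in Z. Already a fixed point.
Sat(AG (AX (lock -> (grant & valid)))) = {q0, q2, q3, q4}
q1 ∉ Sat(AG (AX (lock -> (grant & valid)))) = {q0, q2, q3, q4}, so the formula does not hold at q1.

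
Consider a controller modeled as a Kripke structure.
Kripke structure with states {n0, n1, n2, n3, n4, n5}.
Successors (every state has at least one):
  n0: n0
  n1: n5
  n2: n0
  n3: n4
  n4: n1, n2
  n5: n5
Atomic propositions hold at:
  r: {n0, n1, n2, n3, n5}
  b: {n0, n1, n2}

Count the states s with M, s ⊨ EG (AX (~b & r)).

Sat(~b) = {n3, n4, n5}
Sat(~b & r) = {n3, n5}
Sat(AX (~b & r)) = {s : every successor in {n3, n5}} = {n1, n5}
EG (AX (~b & r)): greatest fixpoint, start Z0 = {n1, n5}, keep only states in Sat with some successor in Z. Already a fixed point.
Sat(EG (AX (~b & r))) = {n1, n5}
|Sat(EG (AX (~b & r)))| = |{n1, n5}| = 2.

2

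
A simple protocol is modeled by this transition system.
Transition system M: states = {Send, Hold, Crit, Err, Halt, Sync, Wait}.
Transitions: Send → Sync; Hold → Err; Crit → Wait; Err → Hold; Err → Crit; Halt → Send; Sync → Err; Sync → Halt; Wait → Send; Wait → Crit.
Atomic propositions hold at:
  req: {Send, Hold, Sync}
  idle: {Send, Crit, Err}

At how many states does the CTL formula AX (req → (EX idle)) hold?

5

Sat(EX idle) = {s : some successor in {Send, Crit, Err}} = {Hold, Err, Halt, Sync, Wait}
Sat(req → (EX idle)) = {Hold, Crit, Err, Halt, Sync, Wait}
Sat(AX (req → (EX idle))) = {s : every successor in {Hold, Crit, Err, Halt, Sync, Wait}} = {Send, Hold, Crit, Err, Sync}
|Sat(AX (req → (EX idle)))| = |{Send, Hold, Crit, Err, Sync}| = 5.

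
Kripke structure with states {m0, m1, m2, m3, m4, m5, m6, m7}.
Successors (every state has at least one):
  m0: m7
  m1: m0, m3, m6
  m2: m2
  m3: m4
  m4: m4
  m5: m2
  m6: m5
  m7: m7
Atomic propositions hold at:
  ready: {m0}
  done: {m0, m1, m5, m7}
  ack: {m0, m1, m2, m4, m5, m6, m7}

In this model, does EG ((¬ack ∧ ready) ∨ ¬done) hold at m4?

Sat(¬ack) = {m3}
Sat(¬ack ∧ ready) = ∅
Sat(¬done) = {m2, m3, m4, m6}
Sat((¬ack ∧ ready) ∨ ¬done) = {m2, m3, m4, m6}
EG ((¬ack ∧ ready) ∨ ¬done): greatest fixpoint, start Z0 = {m2, m3, m4, m6}, keep only states in Sat with some successor in Z. Z1 = {m2, m3, m4}; fixed.
Sat(EG ((¬ack ∧ ready) ∨ ¬done)) = {m2, m3, m4}
m4 ∈ Sat(EG ((¬ack ∧ ready) ∨ ¬done)) = {m2, m3, m4}, so the formula holds at m4.

Yes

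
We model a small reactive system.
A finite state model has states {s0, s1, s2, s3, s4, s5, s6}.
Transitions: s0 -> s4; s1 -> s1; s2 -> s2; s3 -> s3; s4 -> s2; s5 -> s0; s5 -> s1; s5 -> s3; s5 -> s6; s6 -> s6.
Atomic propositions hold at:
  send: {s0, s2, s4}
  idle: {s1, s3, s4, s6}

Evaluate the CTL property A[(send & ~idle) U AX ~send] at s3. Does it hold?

Sat(~idle) = {s0, s2, s5}
Sat(send & ~idle) = {s0, s2}
Sat(~send) = {s1, s3, s5, s6}
Sat(AX ~send) = {s : every successor in {s1, s3, s5, s6}} = {s1, s3, s6}
A[(send & ~idle) U AX ~send]: least fixpoint, start Z0 = Sat(AX ~send) = {s1, s3, s6}, add states in Sat(send & ~idle) with every successor in Z. Already a fixed point.
Sat(A[(send & ~idle) U AX ~send]) = {s1, s3, s6}
s3 ∈ Sat(A[(send & ~idle) U AX ~send]) = {s1, s3, s6}, so the formula holds at s3.

Yes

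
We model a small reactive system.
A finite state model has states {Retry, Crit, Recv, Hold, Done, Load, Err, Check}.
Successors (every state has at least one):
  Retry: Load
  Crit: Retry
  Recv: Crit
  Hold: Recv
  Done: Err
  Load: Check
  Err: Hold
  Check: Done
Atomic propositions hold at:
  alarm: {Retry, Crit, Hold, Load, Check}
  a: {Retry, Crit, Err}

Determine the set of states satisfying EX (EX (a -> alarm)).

Sat(a -> alarm) = {Retry, Crit, Recv, Hold, Done, Load, Check}
Sat(EX (a -> alarm)) = {s : some successor in {Retry, Crit, Recv, Hold, Done, Load, Check}} = {Retry, Crit, Recv, Hold, Load, Err, Check}
Sat(EX (EX (a -> alarm))) = {s : some successor in {Retry, Crit, Recv, Hold, Load, Err, Check}} = {Retry, Crit, Recv, Hold, Done, Load, Err}

{Retry, Crit, Recv, Hold, Done, Load, Err}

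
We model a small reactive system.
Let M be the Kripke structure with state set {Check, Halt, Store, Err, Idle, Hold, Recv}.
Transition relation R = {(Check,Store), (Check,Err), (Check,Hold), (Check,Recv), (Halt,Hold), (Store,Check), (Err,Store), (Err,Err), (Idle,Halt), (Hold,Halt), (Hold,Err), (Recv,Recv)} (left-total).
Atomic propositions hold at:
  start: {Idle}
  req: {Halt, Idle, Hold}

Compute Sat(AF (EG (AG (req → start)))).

Sat(req → start) = {Check, Store, Err, Idle, Recv}
AG (req → start): greatest fixpoint, start Z0 = {Check, Store, Err, Idle, Recv}, keep only states in Sat with every successor in Z. Z1 = {Store, Err, Recv}; Z2 = {Err, Recv}; Z3 = {Recv}; fixed.
Sat(AG (req → start)) = {Recv}
EG (AG (req → start)): greatest fixpoint, start Z0 = {Recv}, keep only states in Sat with some successor in Z. Already a fixed point.
Sat(EG (AG (req → start))) = {Recv}
AF (EG (AG (req → start))): least fixpoint, start Z0 = {Recv}, add states with every successor in Z. Already a fixed point.
Sat(AF (EG (AG (req → start)))) = {Recv}

{Recv}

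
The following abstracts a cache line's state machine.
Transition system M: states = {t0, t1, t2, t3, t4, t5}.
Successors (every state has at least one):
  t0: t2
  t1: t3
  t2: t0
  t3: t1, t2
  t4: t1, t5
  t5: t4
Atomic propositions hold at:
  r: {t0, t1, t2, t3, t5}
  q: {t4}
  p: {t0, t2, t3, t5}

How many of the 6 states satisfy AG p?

AG p: greatest fixpoint, start Z0 = {t0, t2, t3, t5}, keep only states in Sat with every successor in Z. Z1 = {t0, t2}; fixed.
Sat(AG p) = {t0, t2}
|Sat(AG p)| = |{t0, t2}| = 2.

2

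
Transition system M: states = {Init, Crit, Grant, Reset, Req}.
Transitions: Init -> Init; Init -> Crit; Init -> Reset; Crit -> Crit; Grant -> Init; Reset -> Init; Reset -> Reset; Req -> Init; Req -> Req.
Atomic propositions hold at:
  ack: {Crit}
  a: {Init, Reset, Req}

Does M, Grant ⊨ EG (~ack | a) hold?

Sat(~ack) = {Init, Grant, Reset, Req}
Sat(~ack | a) = {Init, Grant, Reset, Req}
EG (~ack | a): greatest fixpoint, start Z0 = {Init, Grant, Reset, Req}, keep only states in Sat with some successor in Z. Already a fixed point.
Sat(EG (~ack | a)) = {Init, Grant, Reset, Req}
Grant ∈ Sat(EG (~ack | a)) = {Init, Grant, Reset, Req}, so the formula holds at Grant.

Yes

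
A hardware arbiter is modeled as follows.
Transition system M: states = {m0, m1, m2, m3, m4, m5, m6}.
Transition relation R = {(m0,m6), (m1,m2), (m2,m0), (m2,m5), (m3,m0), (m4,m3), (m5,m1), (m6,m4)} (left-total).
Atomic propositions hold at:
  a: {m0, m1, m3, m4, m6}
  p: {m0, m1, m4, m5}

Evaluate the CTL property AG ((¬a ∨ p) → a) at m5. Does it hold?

No

Sat(¬a) = {m2, m5}
Sat(¬a ∨ p) = {m0, m1, m2, m4, m5}
Sat((¬a ∨ p) → a) = {m0, m1, m3, m4, m6}
AG ((¬a ∨ p) → a): greatest fixpoint, start Z0 = {m0, m1, m3, m4, m6}, keep only states in Sat with every successor in Z. Z1 = {m0, m3, m4, m6}; fixed.
Sat(AG ((¬a ∨ p) → a)) = {m0, m3, m4, m6}
m5 ∉ Sat(AG ((¬a ∨ p) → a)) = {m0, m3, m4, m6}, so the formula does not hold at m5.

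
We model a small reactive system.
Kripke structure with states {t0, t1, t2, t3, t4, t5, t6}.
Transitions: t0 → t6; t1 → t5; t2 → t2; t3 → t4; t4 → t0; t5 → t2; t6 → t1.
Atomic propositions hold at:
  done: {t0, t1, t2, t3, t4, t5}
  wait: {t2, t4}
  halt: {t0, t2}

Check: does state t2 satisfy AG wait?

AG wait: greatest fixpoint, start Z0 = {t2, t4}, keep only states in Sat with every successor in Z. Z1 = {t2}; fixed.
Sat(AG wait) = {t2}
t2 ∈ Sat(AG wait) = {t2}, so the formula holds at t2.

Yes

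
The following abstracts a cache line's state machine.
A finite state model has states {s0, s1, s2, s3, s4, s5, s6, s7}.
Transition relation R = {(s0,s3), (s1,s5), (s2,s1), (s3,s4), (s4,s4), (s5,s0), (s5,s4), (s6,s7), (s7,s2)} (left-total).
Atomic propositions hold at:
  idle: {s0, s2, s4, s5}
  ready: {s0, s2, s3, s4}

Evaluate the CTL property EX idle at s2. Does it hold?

No

Sat(EX idle) = {s : some successor in {s0, s2, s4, s5}} = {s1, s3, s4, s5, s7}
s2 ∉ Sat(EX idle) = {s1, s3, s4, s5, s7}, so the formula does not hold at s2.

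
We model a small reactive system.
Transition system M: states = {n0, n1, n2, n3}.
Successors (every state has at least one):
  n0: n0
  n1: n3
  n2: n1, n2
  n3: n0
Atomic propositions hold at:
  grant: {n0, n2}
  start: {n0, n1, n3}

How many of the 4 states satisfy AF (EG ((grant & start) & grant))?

Sat(grant & start) = {n0}
Sat((grant & start) & grant) = {n0}
EG ((grant & start) & grant): greatest fixpoint, start Z0 = {n0}, keep only states in Sat with some successor in Z. Already a fixed point.
Sat(EG ((grant & start) & grant)) = {n0}
AF (EG ((grant & start) & grant)): least fixpoint, start Z0 = {n0}, add states with every successor in Z. Z1 = {n0, n3}; Z2 = {n0, n1, n3}; fixed.
Sat(AF (EG ((grant & start) & grant))) = {n0, n1, n3}
|Sat(AF (EG ((grant & start) & grant)))| = |{n0, n1, n3}| = 3.

3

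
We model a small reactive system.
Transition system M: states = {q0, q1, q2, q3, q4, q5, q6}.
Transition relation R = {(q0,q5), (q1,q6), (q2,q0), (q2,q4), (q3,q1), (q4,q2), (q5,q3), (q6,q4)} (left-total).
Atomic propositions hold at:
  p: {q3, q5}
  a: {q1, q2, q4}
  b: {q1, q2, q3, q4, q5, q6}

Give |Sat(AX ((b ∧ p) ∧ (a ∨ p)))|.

Sat(b ∧ p) = {q3, q5}
Sat(a ∨ p) = {q1, q2, q3, q4, q5}
Sat((b ∧ p) ∧ (a ∨ p)) = {q3, q5}
Sat(AX ((b ∧ p) ∧ (a ∨ p))) = {s : every successor in {q3, q5}} = {q0, q5}
|Sat(AX ((b ∧ p) ∧ (a ∨ p)))| = |{q0, q5}| = 2.

2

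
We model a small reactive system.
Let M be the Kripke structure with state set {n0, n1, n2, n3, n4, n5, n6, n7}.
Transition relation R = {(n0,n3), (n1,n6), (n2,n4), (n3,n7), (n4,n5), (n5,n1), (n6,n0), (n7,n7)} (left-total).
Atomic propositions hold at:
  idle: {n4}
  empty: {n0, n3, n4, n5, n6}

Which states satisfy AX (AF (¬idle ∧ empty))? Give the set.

Sat(¬idle) = {n0, n1, n2, n3, n5, n6, n7}
Sat(¬idle ∧ empty) = {n0, n3, n5, n6}
AF (¬idle ∧ empty): least fixpoint, start Z0 = {n0, n3, n5, n6}, add states with every successor in Z. Z1 = {n0, n1, n3, n4, n5, n6}; Z2 = {n0, n1, n2, n3, n4, n5, n6}; fixed.
Sat(AF (¬idle ∧ empty)) = {n0, n1, n2, n3, n4, n5, n6}
Sat(AX (AF (¬idle ∧ empty))) = {s : every successor in {n0, n1, n2, n3, n4, n5, n6}} = {n0, n1, n2, n4, n5, n6}

{n0, n1, n2, n4, n5, n6}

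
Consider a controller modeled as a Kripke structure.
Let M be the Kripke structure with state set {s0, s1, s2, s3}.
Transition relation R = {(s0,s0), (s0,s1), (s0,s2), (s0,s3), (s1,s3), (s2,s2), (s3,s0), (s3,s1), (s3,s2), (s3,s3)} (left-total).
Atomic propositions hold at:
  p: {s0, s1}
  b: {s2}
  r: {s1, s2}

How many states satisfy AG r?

1

AG r: greatest fixpoint, start Z0 = {s1, s2}, keep only states in Sat with every successor in Z. Z1 = {s2}; fixed.
Sat(AG r) = {s2}
|Sat(AG r)| = |{s2}| = 1.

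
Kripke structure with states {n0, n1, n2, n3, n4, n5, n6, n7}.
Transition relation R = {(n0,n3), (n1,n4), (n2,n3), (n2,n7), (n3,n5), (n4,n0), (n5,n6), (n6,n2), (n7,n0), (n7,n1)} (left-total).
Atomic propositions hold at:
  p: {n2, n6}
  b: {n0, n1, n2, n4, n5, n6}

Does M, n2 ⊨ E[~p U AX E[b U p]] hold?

No

Sat(~p) = {n0, n1, n3, n4, n5, n7}
E[b U p]: least fixpoint, start Z0 = Sat(p) = {n2, n6}, add states in Sat(b) with some successor in Z. Z1 = {n2, n5, n6}; fixed.
Sat(E[b U p]) = {n2, n5, n6}
Sat(AX E[b U p]) = {s : every successor in {n2, n5, n6}} = {n3, n5, n6}
E[~p U AX E[b U p]]: least fixpoint, start Z0 = Sat(AX E[b U p]) = {n3, n5, n6}, add states in Sat(~p) with some successor in Z. Z1 = {n0, n3, n5, n6}; Z2 = {n0, n3, n4, n5, n6, n7}; Z3 = {n0, n1, n3, n4, n5, n6, n7}; fixed.
Sat(E[~p U AX E[b U p]]) = {n0, n1, n3, n4, n5, n6, n7}
n2 ∉ Sat(E[~p U AX E[b U p]]) = {n0, n1, n3, n4, n5, n6, n7}, so the formula does not hold at n2.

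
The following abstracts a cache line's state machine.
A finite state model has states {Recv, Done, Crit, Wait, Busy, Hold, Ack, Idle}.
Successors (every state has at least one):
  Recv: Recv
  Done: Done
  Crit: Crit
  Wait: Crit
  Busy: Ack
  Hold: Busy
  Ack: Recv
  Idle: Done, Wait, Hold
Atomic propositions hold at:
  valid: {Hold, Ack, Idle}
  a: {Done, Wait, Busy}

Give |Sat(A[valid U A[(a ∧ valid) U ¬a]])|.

Sat(a ∧ valid) = ∅
Sat(¬a) = {Recv, Crit, Hold, Ack, Idle}
A[(a ∧ valid) U ¬a]: least fixpoint, start Z0 = Sat(¬a) = {Recv, Crit, Hold, Ack, Idle}, add states in Sat(a ∧ valid) with every successor in Z. Already a fixed point.
Sat(A[(a ∧ valid) U ¬a]) = {Recv, Crit, Hold, Ack, Idle}
A[valid U A[(a ∧ valid) U ¬a]]: least fixpoint, start Z0 = Sat(A[(a ∧ valid) U ¬a]) = {Recv, Crit, Hold, Ack, Idle}, add states in Sat(valid) with every successor in Z. Already a fixed point.
Sat(A[valid U A[(a ∧ valid) U ¬a]]) = {Recv, Crit, Hold, Ack, Idle}
|Sat(A[valid U A[(a ∧ valid) U ¬a]])| = |{Recv, Crit, Hold, Ack, Idle}| = 5.

5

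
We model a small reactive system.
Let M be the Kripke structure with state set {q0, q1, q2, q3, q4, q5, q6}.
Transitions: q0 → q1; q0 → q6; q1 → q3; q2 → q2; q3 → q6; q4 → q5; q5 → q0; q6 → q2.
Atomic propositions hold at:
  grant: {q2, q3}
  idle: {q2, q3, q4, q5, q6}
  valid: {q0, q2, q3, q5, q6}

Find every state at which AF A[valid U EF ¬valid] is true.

{q0, q1, q4, q5}

Sat(¬valid) = {q1, q4}
EF ¬valid: least fixpoint, start Z0 = {q1, q4}, add states with some successor in Z. Z1 = {q0, q1, q4}; Z2 = {q0, q1, q4, q5}; fixed.
Sat(EF ¬valid) = {q0, q1, q4, q5}
A[valid U EF ¬valid]: least fixpoint, start Z0 = Sat(EF ¬valid) = {q0, q1, q4, q5}, add states in Sat(valid) with every successor in Z. Already a fixed point.
Sat(A[valid U EF ¬valid]) = {q0, q1, q4, q5}
AF A[valid U EF ¬valid]: least fixpoint, start Z0 = {q0, q1, q4, q5}, add states with every successor in Z. Already a fixed point.
Sat(AF A[valid U EF ¬valid]) = {q0, q1, q4, q5}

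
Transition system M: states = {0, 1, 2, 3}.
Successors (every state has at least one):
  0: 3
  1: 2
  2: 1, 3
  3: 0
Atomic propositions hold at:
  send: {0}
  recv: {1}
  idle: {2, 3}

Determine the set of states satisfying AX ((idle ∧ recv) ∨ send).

Sat(idle ∧ recv) = ∅
Sat((idle ∧ recv) ∨ send) = {0}
Sat(AX ((idle ∧ recv) ∨ send)) = {s : every successor in {0}} = {3}

{3}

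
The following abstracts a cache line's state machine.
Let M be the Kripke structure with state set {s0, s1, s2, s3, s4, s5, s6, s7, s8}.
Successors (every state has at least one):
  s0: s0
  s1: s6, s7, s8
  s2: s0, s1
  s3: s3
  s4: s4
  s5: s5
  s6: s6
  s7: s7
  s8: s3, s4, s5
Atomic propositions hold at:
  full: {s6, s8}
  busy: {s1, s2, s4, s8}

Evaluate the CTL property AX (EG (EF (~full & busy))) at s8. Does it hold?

Sat(~full) = {s0, s1, s2, s3, s4, s5, s7}
Sat(~full & busy) = {s1, s2, s4}
EF (~full & busy): least fixpoint, start Z0 = {s1, s2, s4}, add states with some successor in Z. Z1 = {s1, s2, s4, s8}; fixed.
Sat(EF (~full & busy)) = {s1, s2, s4, s8}
EG (EF (~full & busy)): greatest fixpoint, start Z0 = {s1, s2, s4, s8}, keep only states in Sat with some successor in Z. Already a fixed point.
Sat(EG (EF (~full & busy))) = {s1, s2, s4, s8}
Sat(AX (EG (EF (~full & busy)))) = {s : every successor in {s1, s2, s4, s8}} = {s4}
s8 ∉ Sat(AX (EG (EF (~full & busy)))) = {s4}, so the formula does not hold at s8.

No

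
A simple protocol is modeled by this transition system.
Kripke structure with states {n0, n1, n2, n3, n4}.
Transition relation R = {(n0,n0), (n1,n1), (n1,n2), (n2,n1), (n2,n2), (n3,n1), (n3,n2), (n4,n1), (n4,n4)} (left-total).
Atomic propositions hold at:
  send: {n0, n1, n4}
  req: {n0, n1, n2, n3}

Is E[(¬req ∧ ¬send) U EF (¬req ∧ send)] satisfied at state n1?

No

Sat(¬req) = {n4}
Sat(¬send) = {n2, n3}
Sat(¬req ∧ ¬send) = ∅
Sat(¬req ∧ send) = {n4}
EF (¬req ∧ send): least fixpoint, start Z0 = {n4}, add states with some successor in Z. Already a fixed point.
Sat(EF (¬req ∧ send)) = {n4}
E[(¬req ∧ ¬send) U EF (¬req ∧ send)]: least fixpoint, start Z0 = Sat(EF (¬req ∧ send)) = {n4}, add states in Sat(¬req ∧ ¬send) with some successor in Z. Already a fixed point.
Sat(E[(¬req ∧ ¬send) U EF (¬req ∧ send)]) = {n4}
n1 ∉ Sat(E[(¬req ∧ ¬send) U EF (¬req ∧ send)]) = {n4}, so the formula does not hold at n1.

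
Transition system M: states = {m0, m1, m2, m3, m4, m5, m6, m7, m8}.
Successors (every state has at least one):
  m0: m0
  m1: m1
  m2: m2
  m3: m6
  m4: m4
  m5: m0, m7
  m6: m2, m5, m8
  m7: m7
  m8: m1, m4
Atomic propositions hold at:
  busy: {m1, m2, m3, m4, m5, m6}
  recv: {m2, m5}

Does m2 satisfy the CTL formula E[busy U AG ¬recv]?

No

Sat(¬recv) = {m0, m1, m3, m4, m6, m7, m8}
AG ¬recv: greatest fixpoint, start Z0 = {m0, m1, m3, m4, m6, m7, m8}, keep only states in Sat with every successor in Z. Z1 = {m0, m1, m3, m4, m7, m8}; Z2 = {m0, m1, m4, m7, m8}; fixed.
Sat(AG ¬recv) = {m0, m1, m4, m7, m8}
E[busy U AG ¬recv]: least fixpoint, start Z0 = Sat(AG ¬recv) = {m0, m1, m4, m7, m8}, add states in Sat(busy) with some successor in Z. Z1 = {m0, m1, m4, m5, m6, m7, m8}; Z2 = {m0, m1, m3, m4, m5, m6, m7, m8}; fixed.
Sat(E[busy U AG ¬recv]) = {m0, m1, m3, m4, m5, m6, m7, m8}
m2 ∉ Sat(E[busy U AG ¬recv]) = {m0, m1, m3, m4, m5, m6, m7, m8}, so the formula does not hold at m2.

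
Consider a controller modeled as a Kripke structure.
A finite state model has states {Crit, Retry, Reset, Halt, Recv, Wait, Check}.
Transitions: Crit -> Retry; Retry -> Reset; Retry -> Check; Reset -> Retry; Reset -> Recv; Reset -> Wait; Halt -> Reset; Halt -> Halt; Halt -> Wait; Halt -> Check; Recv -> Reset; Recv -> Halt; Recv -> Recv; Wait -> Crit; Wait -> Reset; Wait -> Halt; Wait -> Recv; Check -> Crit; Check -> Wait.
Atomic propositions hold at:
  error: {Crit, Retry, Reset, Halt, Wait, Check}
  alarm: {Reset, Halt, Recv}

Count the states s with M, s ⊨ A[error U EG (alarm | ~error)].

Sat(~error) = {Recv}
Sat(alarm | ~error) = {Reset, Halt, Recv}
EG (alarm | ~error): greatest fixpoint, start Z0 = {Reset, Halt, Recv}, keep only states in Sat with some successor in Z. Already a fixed point.
Sat(EG (alarm | ~error)) = {Reset, Halt, Recv}
A[error U EG (alarm | ~error)]: least fixpoint, start Z0 = Sat(EG (alarm | ~error)) = {Reset, Halt, Recv}, add states in Sat(error) with every successor in Z. Already a fixed point.
Sat(A[error U EG (alarm | ~error)]) = {Reset, Halt, Recv}
|Sat(A[error U EG (alarm | ~error)])| = |{Reset, Halt, Recv}| = 3.

3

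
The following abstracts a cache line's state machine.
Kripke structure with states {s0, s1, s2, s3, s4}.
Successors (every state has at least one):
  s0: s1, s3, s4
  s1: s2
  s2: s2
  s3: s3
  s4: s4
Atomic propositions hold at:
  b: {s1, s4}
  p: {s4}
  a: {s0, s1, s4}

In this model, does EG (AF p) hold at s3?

No

AF p: least fixpoint, start Z0 = {s4}, add states with every successor in Z. Already a fixed point.
Sat(AF p) = {s4}
EG (AF p): greatest fixpoint, start Z0 = {s4}, keep only states in Sat with some successor in Z. Already a fixed point.
Sat(EG (AF p)) = {s4}
s3 ∉ Sat(EG (AF p)) = {s4}, so the formula does not hold at s3.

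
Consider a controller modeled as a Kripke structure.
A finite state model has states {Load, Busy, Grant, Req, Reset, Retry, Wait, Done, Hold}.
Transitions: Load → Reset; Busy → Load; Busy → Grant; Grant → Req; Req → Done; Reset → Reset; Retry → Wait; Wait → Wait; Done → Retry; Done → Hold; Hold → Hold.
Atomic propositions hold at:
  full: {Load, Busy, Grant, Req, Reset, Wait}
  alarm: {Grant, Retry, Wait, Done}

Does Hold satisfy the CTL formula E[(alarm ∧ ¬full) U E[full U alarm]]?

Sat(¬full) = {Retry, Done, Hold}
Sat(alarm ∧ ¬full) = {Retry, Done}
E[full U alarm]: least fixpoint, start Z0 = Sat(alarm) = {Grant, Retry, Wait, Done}, add states in Sat(full) with some successor in Z. Z1 = {Busy, Grant, Req, Retry, Wait, Done}; fixed.
Sat(E[full U alarm]) = {Busy, Grant, Req, Retry, Wait, Done}
E[(alarm ∧ ¬full) U E[full U alarm]]: least fixpoint, start Z0 = Sat(E[full U alarm]) = {Busy, Grant, Req, Retry, Wait, Done}, add states in Sat(alarm ∧ ¬full) with some successor in Z. Already a fixed point.
Sat(E[(alarm ∧ ¬full) U E[full U alarm]]) = {Busy, Grant, Req, Retry, Wait, Done}
Hold ∉ Sat(E[(alarm ∧ ¬full) U E[full U alarm]]) = {Busy, Grant, Req, Retry, Wait, Done}, so the formula does not hold at Hold.

No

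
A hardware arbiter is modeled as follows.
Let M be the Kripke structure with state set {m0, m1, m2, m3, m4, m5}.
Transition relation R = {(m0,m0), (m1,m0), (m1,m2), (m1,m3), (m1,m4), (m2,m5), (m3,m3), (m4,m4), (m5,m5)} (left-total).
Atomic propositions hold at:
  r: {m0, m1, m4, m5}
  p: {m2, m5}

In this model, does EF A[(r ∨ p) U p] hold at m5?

Yes

Sat(r ∨ p) = {m0, m1, m2, m4, m5}
A[(r ∨ p) U p]: least fixpoint, start Z0 = Sat(p) = {m2, m5}, add states in Sat(r ∨ p) with every successor in Z. Already a fixed point.
Sat(A[(r ∨ p) U p]) = {m2, m5}
EF A[(r ∨ p) U p]: least fixpoint, start Z0 = {m2, m5}, add states with some successor in Z. Z1 = {m1, m2, m5}; fixed.
Sat(EF A[(r ∨ p) U p]) = {m1, m2, m5}
m5 ∈ Sat(EF A[(r ∨ p) U p]) = {m1, m2, m5}, so the formula holds at m5.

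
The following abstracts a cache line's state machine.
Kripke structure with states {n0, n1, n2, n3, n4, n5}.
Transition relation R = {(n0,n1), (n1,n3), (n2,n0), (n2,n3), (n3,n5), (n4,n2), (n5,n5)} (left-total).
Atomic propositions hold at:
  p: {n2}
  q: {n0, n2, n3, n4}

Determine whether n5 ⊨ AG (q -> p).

Sat(q -> p) = {n1, n2, n5}
AG (q -> p): greatest fixpoint, start Z0 = {n1, n2, n5}, keep only states in Sat with every successor in Z. Z1 = {n5}; fixed.
Sat(AG (q -> p)) = {n5}
n5 ∈ Sat(AG (q -> p)) = {n5}, so the formula holds at n5.

Yes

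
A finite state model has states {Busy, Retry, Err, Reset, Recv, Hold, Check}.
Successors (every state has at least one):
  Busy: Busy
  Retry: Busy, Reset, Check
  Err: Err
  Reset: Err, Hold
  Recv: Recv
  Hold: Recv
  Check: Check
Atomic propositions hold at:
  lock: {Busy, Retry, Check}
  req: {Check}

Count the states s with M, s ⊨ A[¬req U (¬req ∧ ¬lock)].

Sat(¬req) = {Busy, Retry, Err, Reset, Recv, Hold}
Sat(¬lock) = {Err, Reset, Recv, Hold}
Sat(¬req ∧ ¬lock) = {Err, Reset, Recv, Hold}
A[¬req U (¬req ∧ ¬lock)]: least fixpoint, start Z0 = Sat((¬req ∧ ¬lock)) = {Err, Reset, Recv, Hold}, add states in Sat(¬req) with every successor in Z. Already a fixed point.
Sat(A[¬req U (¬req ∧ ¬lock)]) = {Err, Reset, Recv, Hold}
|Sat(A[¬req U (¬req ∧ ¬lock)])| = |{Err, Reset, Recv, Hold}| = 4.

4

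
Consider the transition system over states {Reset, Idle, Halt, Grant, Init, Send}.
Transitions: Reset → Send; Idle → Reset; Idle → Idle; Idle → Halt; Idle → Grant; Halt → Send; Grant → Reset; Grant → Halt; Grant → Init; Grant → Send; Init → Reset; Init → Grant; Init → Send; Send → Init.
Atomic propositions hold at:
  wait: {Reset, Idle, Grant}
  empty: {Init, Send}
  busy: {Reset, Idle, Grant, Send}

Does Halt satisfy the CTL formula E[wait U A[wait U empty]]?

No

A[wait U empty]: least fixpoint, start Z0 = Sat(empty) = {Init, Send}, add states in Sat(wait) with every successor in Z. Z1 = {Reset, Init, Send}; fixed.
Sat(A[wait U empty]) = {Reset, Init, Send}
E[wait U A[wait U empty]]: least fixpoint, start Z0 = Sat(A[wait U empty]) = {Reset, Init, Send}, add states in Sat(wait) with some successor in Z. Z1 = {Reset, Idle, Grant, Init, Send}; fixed.
Sat(E[wait U A[wait U empty]]) = {Reset, Idle, Grant, Init, Send}
Halt ∉ Sat(E[wait U A[wait U empty]]) = {Reset, Idle, Grant, Init, Send}, so the formula does not hold at Halt.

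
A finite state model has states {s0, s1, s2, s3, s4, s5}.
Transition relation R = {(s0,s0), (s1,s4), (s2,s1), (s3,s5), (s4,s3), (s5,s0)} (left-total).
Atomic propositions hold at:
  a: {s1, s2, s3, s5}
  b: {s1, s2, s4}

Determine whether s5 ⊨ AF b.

No

AF b: least fixpoint, start Z0 = {s1, s2, s4}, add states with every successor in Z. Already a fixed point.
Sat(AF b) = {s1, s2, s4}
s5 ∉ Sat(AF b) = {s1, s2, s4}, so the formula does not hold at s5.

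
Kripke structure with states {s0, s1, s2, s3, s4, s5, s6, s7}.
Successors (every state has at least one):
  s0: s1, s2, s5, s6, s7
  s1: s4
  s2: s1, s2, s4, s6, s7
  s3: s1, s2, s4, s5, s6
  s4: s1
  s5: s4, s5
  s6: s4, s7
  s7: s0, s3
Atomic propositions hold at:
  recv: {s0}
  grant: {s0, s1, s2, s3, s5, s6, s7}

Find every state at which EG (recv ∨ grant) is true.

Sat(recv ∨ grant) = {s0, s1, s2, s3, s5, s6, s7}
EG (recv ∨ grant): greatest fixpoint, start Z0 = {s0, s1, s2, s3, s5, s6, s7}, keep only states in Sat with some successor in Z. Z1 = {s0, s2, s3, s5, s6, s7}; fixed.
Sat(EG (recv ∨ grant)) = {s0, s2, s3, s5, s6, s7}

{s0, s2, s3, s5, s6, s7}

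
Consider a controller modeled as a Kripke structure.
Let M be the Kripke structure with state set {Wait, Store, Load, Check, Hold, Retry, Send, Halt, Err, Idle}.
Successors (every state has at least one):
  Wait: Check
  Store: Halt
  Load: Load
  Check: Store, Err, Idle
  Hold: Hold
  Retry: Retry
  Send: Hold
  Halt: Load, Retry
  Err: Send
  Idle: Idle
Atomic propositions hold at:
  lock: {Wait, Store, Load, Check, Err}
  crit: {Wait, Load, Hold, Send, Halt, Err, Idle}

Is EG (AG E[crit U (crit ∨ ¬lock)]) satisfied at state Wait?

No

Sat(¬lock) = {Hold, Retry, Send, Halt, Idle}
Sat(crit ∨ ¬lock) = {Wait, Load, Hold, Retry, Send, Halt, Err, Idle}
E[crit U (crit ∨ ¬lock)]: least fixpoint, start Z0 = Sat((crit ∨ ¬lock)) = {Wait, Load, Hold, Retry, Send, Halt, Err, Idle}, add states in Sat(crit) with some successor in Z. Already a fixed point.
Sat(E[crit U (crit ∨ ¬lock)]) = {Wait, Load, Hold, Retry, Send, Halt, Err, Idle}
AG E[crit U (crit ∨ ¬lock)]: greatest fixpoint, start Z0 = {Wait, Load, Hold, Retry, Send, Halt, Err, Idle}, keep only states in Sat with every successor in Z. Z1 = {Load, Hold, Retry, Send, Halt, Err, Idle}; fixed.
Sat(AG E[crit U (crit ∨ ¬lock)]) = {Load, Hold, Retry, Send, Halt, Err, Idle}
EG (AG E[crit U (crit ∨ ¬lock)]): greatest fixpoint, start Z0 = {Load, Hold, Retry, Send, Halt, Err, Idle}, keep only states in Sat with some successor in Z. Already a fixed point.
Sat(EG (AG E[crit U (crit ∨ ¬lock)])) = {Load, Hold, Retry, Send, Halt, Err, Idle}
Wait ∉ Sat(EG (AG E[crit U (crit ∨ ¬lock)])) = {Load, Hold, Retry, Send, Halt, Err, Idle}, so the formula does not hold at Wait.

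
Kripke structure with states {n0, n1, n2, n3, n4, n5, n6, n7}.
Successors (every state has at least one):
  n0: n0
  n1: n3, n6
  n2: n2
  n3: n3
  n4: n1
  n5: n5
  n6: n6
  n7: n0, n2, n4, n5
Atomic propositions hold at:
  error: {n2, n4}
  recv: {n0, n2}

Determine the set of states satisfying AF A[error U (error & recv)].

Sat(error & recv) = {n2}
A[error U (error & recv)]: least fixpoint, start Z0 = Sat((error & recv)) = {n2}, add states in Sat(error) with every successor in Z. Already a fixed point.
Sat(A[error U (error & recv)]) = {n2}
AF A[error U (error & recv)]: least fixpoint, start Z0 = {n2}, add states with every successor in Z. Already a fixed point.
Sat(AF A[error U (error & recv)]) = {n2}

{n2}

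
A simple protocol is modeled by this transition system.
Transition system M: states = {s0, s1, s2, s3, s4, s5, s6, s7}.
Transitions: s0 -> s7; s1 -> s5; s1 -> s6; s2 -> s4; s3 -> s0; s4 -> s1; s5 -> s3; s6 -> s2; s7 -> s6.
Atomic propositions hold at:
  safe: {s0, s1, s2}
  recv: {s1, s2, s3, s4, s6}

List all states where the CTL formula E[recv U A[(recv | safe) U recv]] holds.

Sat(recv | safe) = {s0, s1, s2, s3, s4, s6}
A[(recv | safe) U recv]: least fixpoint, start Z0 = Sat(recv) = {s1, s2, s3, s4, s6}, add states in Sat(recv | safe) with every successor in Z. Already a fixed point.
Sat(A[(recv | safe) U recv]) = {s1, s2, s3, s4, s6}
E[recv U A[(recv | safe) U recv]]: least fixpoint, start Z0 = Sat(A[(recv | safe) U recv]) = {s1, s2, s3, s4, s6}, add states in Sat(recv) with some successor in Z. Already a fixed point.
Sat(E[recv U A[(recv | safe) U recv]]) = {s1, s2, s3, s4, s6}

{s1, s2, s3, s4, s6}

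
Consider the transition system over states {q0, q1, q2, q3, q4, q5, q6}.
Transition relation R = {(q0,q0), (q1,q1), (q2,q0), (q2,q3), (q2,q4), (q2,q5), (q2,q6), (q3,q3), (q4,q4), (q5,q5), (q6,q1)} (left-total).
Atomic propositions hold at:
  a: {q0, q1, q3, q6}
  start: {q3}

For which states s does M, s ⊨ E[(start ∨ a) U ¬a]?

{q2, q4, q5}

Sat(start ∨ a) = {q0, q1, q3, q6}
Sat(¬a) = {q2, q4, q5}
E[(start ∨ a) U ¬a]: least fixpoint, start Z0 = Sat(¬a) = {q2, q4, q5}, add states in Sat(start ∨ a) with some successor in Z. Already a fixed point.
Sat(E[(start ∨ a) U ¬a]) = {q2, q4, q5}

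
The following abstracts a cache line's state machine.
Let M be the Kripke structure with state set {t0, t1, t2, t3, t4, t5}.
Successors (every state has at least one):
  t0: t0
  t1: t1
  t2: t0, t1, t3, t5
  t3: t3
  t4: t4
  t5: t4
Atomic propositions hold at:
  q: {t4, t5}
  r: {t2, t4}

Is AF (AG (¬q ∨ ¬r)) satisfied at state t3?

Sat(¬q) = {t0, t1, t2, t3}
Sat(¬r) = {t0, t1, t3, t5}
Sat(¬q ∨ ¬r) = {t0, t1, t2, t3, t5}
AG (¬q ∨ ¬r): greatest fixpoint, start Z0 = {t0, t1, t2, t3, t5}, keep only states in Sat with every successor in Z. Z1 = {t0, t1, t2, t3}; Z2 = {t0, t1, t3}; fixed.
Sat(AG (¬q ∨ ¬r)) = {t0, t1, t3}
AF (AG (¬q ∨ ¬r)): least fixpoint, start Z0 = {t0, t1, t3}, add states with every successor in Z. Already a fixed point.
Sat(AF (AG (¬q ∨ ¬r))) = {t0, t1, t3}
t3 ∈ Sat(AF (AG (¬q ∨ ¬r))) = {t0, t1, t3}, so the formula holds at t3.

Yes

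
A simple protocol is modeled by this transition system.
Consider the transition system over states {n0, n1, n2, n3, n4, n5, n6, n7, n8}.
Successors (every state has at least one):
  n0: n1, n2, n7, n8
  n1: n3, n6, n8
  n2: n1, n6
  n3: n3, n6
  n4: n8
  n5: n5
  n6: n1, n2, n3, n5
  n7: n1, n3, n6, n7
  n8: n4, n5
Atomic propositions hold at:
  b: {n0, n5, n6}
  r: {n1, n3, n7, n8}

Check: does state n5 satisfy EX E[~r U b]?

Sat(~r) = {n0, n2, n4, n5, n6}
E[~r U b]: least fixpoint, start Z0 = Sat(b) = {n0, n5, n6}, add states in Sat(~r) with some successor in Z. Z1 = {n0, n2, n5, n6}; fixed.
Sat(E[~r U b]) = {n0, n2, n5, n6}
Sat(EX E[~r U b]) = {s : some successor in {n0, n2, n5, n6}} = {n0, n1, n2, n3, n5, n6, n7, n8}
n5 ∈ Sat(EX E[~r U b]) = {n0, n1, n2, n3, n5, n6, n7, n8}, so the formula holds at n5.

Yes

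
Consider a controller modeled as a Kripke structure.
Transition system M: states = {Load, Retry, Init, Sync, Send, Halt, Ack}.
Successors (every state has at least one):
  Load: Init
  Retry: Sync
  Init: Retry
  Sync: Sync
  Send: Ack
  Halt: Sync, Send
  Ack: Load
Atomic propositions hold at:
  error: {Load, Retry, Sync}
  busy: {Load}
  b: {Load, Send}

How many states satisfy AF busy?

AF busy: least fixpoint, start Z0 = {Load}, add states with every successor in Z. Z1 = {Load, Ack}; Z2 = {Load, Send, Ack}; fixed.
Sat(AF busy) = {Load, Send, Ack}
|Sat(AF busy)| = |{Load, Send, Ack}| = 3.

3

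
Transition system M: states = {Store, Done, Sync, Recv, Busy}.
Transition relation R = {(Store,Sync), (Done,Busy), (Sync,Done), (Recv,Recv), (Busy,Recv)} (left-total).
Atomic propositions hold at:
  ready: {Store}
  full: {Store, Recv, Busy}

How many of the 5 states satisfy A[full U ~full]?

Sat(~full) = {Done, Sync}
A[full U ~full]: least fixpoint, start Z0 = Sat(~full) = {Done, Sync}, add states in Sat(full) with every successor in Z. Z1 = {Store, Done, Sync}; fixed.
Sat(A[full U ~full]) = {Store, Done, Sync}
|Sat(A[full U ~full])| = |{Store, Done, Sync}| = 3.

3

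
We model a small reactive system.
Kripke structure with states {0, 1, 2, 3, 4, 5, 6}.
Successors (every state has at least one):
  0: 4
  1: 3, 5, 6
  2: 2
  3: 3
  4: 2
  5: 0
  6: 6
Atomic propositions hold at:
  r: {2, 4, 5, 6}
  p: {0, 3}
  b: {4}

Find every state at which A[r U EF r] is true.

EF r: least fixpoint, start Z0 = {2, 4, 5, 6}, add states with some successor in Z. Z1 = {0, 1, 2, 4, 5, 6}; fixed.
Sat(EF r) = {0, 1, 2, 4, 5, 6}
A[r U EF r]: least fixpoint, start Z0 = Sat(EF r) = {0, 1, 2, 4, 5, 6}, add states in Sat(r) with every successor in Z. Already a fixed point.
Sat(A[r U EF r]) = {0, 1, 2, 4, 5, 6}

{0, 1, 2, 4, 5, 6}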